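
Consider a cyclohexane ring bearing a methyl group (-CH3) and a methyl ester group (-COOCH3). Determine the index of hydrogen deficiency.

2

Atom tally by fragment:
  cyclohexane ring core → C:6 H:12
  (− 2 ring H displaced by substituents)
  + CH3 → C:1 H:3
  + COOCH3 → C:2 H:3 O:2
Element totals:
  C: 9
  H: 16
  O: 2
Molecular formula: C9H16O2.
DoU = (2C + 2 + N − H − X) / 2 = (2·9 + 2 + 0 − 16 − 0) / 2 = 2.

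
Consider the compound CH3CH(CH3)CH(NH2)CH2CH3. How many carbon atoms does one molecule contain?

6

Element totals:
  C: 6
  H: 15
  N: 1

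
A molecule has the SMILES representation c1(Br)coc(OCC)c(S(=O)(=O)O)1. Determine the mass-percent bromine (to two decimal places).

Atom tally by fragment:
  furan ring core → C:4 H:4 O:1
  (− 3 ring H displaced by substituents)
  + Br → Br:1
  + OC2H5 → C:2 H:5 O:1
  + SO3H → S:1 O:3 H:1
Element totals:
  C: 6
  H: 7
  Br: 1
  O: 5
  S: 1
Molecular formula: C6H7BrO5S.
Molar mass = 271.081 g/mol.
Mass from Br: 1 × 79.904 = 79.904 g/mol.
%Br = 79.904 / 271.081 × 100 = 29.48%.

29.48%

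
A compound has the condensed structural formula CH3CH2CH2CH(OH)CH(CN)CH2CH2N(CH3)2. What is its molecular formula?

C10H20N2O

Element totals:
  C: 10
  H: 20
  N: 2
  O: 1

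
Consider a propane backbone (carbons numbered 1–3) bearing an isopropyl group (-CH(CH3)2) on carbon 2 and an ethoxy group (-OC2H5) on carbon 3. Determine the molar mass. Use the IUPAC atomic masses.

Atom tally by fragment:
  CH3 → C:1 H:3
  CH(CH(CH3)2) → C:4 H:8
  CH2OC2H5 → C:3 H:7 O:1
Element totals:
  C: 8
  H: 18
  O: 1
Molecular formula: C8H18O.
  M = 8(12.011) + 18(1.008) + 15.999
    = 96.088 + 18.144 + 15.999 = 130.231

130.23 g/mol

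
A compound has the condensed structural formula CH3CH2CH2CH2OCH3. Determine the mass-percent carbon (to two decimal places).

68.13%

Atom tally by fragment:
  CH3 → C:1 H:3
  CH2 → C:1 H:2
  CH2 → C:1 H:2
  CH2OCH3 → C:2 H:5 O:1
Element totals:
  C: 5
  H: 12
  O: 1
Molecular formula: C5H12O.
Molar mass = 88.150 g/mol.
Mass from C: 5 × 12.011 = 60.055 g/mol.
%C = 60.055 / 88.150 × 100 = 68.13%.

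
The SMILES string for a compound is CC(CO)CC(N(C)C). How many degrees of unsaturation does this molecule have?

0

Atom tally by fragment:
  CH3 → C:1 H:3
  CH(CH2OH) → C:2 H:4 O:1
  CH2 → C:1 H:2
  CH2N(CH3)2 → C:3 H:8 N:1
Element totals:
  C: 7
  H: 17
  N: 1
  O: 1
Molecular formula: C7H17NO.
DoU = (2C + 2 + N − H − X) / 2 = (2·7 + 2 + 1 − 17 − 0) / 2 = 0.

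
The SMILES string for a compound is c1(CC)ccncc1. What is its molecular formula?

C7H9N

Atom tally by fragment:
  pyridine ring core → C:5 H:5 N:1
  (− 1 ring H displaced by substituents)
  + C2H5 → C:2 H:5
Element totals:
  C: 7
  H: 9
  N: 1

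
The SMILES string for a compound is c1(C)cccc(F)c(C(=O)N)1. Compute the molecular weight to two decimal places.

Atom tally by fragment:
  benzene ring core → C:6 H:6
  (− 3 ring H displaced by substituents)
  + CH3 → C:1 H:3
  + F → F:1
  + CONH2 → C:1 H:2 O:1 N:1
Element totals:
  C: 8
  H: 8
  F: 1
  N: 1
  O: 1
Molecular formula: C8H8FNO.
  M = 8(12.011) + 8(1.008) + 18.998 + 14.007 + 15.999
    = 96.088 + 8.064 + 18.998 + 14.007 + 15.999 = 153.156

153.16 g/mol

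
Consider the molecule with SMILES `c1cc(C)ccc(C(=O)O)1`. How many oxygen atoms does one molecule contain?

Atom tally by fragment:
  benzene ring core → C:6 H:6
  (− 2 ring H displaced by substituents)
  + CH3 → C:1 H:3
  + COOH → C:1 H:1 O:2
Element totals:
  C: 8
  H: 8
  O: 2

2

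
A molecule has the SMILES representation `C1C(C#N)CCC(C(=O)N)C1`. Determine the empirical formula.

C8H12N2O

Atom tally by fragment:
  cyclohexane ring core → C:6 H:12
  (− 2 ring H displaced by substituents)
  + CN → C:1 N:1
  + CONH2 → C:1 H:2 O:1 N:1
Element totals:
  C: 8
  H: 12
  N: 2
  O: 1
Molecular formula: C8H12N2O.
gcd of subscripts (8, 12, 2, 1) = 1, so the empirical formula equals the molecular formula.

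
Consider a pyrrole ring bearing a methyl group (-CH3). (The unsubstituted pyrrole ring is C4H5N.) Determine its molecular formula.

Atom tally by fragment:
  pyrrole ring core → C:4 H:5 N:1
  (− 1 ring H displaced by substituents)
  + CH3 → C:1 H:3
Element totals:
  C: 5
  H: 7
  N: 1

C5H7N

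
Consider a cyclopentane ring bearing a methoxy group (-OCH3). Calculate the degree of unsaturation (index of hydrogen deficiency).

Atom tally by fragment:
  cyclopentane ring core → C:5 H:10
  (− 1 ring H displaced by substituents)
  + OCH3 → C:1 H:3 O:1
Element totals:
  C: 6
  H: 12
  O: 1
Molecular formula: C6H12O.
DoU = (2C + 2 + N − H − X) / 2 = (2·6 + 2 + 0 − 12 − 0) / 2 = 1.

1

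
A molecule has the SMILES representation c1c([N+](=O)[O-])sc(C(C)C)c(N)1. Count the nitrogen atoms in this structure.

2

Atom tally by fragment:
  thiophene ring core → C:4 H:4 S:1
  (− 3 ring H displaced by substituents)
  + NO2 → N:1 O:2
  + CH(CH3)2 → C:3 H:7
  + NH2 → N:1 H:2
Element totals:
  C: 7
  H: 10
  N: 2
  O: 2
  S: 1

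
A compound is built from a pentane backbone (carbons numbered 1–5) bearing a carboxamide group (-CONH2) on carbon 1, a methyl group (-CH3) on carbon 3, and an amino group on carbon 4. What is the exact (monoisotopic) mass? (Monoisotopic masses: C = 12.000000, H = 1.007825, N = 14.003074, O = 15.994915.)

Atom tally by fragment:
  H2NOCCH2 → C:2 H:4 O:1 N:1
  CH2 → C:1 H:2
  CH(CH3) → C:2 H:4
  CH(NH2) → C:1 H:3 N:1
  CH3 → C:1 H:3
Element totals:
  C: 7
  H: 16
  N: 2
  O: 1
Molecular formula: C7H16N2O.
  M = 7(12.0) + 16(1.007825) + 2(14.003074) + 15.994915
    = 84.000000 + 16.125200 + 28.006148 + 15.994915 = 144.126263

144.1263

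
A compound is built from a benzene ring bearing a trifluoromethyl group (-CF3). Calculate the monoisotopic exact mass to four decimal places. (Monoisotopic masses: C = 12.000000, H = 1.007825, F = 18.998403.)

146.0343

Atom tally by fragment:
  benzene ring core → C:6 H:6
  (− 1 ring H displaced by substituents)
  + CF3 → C:1 F:3
Element totals:
  C: 7
  H: 5
  F: 3
Molecular formula: C7H5F3.
  M = 7(12.0) + 5(1.007825) + 3(18.998403)
    = 84.000000 + 5.039125 + 56.995209 = 146.034334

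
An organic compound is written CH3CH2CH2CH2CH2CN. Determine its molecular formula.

C6H11N

Atom tally by fragment:
  CH3 → C:1 H:3
  CH2 → C:1 H:2
  CH2 → C:1 H:2
  CH2 → C:1 H:2
  CH2CN → C:2 H:2 N:1
Element totals:
  C: 6
  H: 11
  N: 1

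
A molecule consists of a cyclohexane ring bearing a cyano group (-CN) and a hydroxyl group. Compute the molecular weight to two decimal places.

Atom tally by fragment:
  cyclohexane ring core → C:6 H:12
  (− 2 ring H displaced by substituents)
  + CN → C:1 N:1
  + OH → O:1 H:1
Element totals:
  C: 7
  H: 11
  N: 1
  O: 1
Molecular formula: C7H11NO.
  M = 7(12.011) + 11(1.008) + 14.007 + 15.999
    = 84.077 + 11.088 + 14.007 + 15.999 = 125.171

125.17 g/mol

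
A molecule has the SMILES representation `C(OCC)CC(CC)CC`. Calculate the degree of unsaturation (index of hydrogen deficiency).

0

Atom tally by fragment:
  C2H5OCH2 → C:3 H:7 O:1
  CH2 → C:1 H:2
  CH(C2H5) → C:3 H:6
  CH2 → C:1 H:2
  CH3 → C:1 H:3
Element totals:
  C: 9
  H: 20
  O: 1
Molecular formula: C9H20O.
DoU = (2C + 2 + N − H − X) / 2 = (2·9 + 2 + 0 − 20 − 0) / 2 = 0.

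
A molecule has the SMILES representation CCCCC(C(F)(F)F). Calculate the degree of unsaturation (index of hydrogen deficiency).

Atom tally by fragment:
  CH3 → C:1 H:3
  CH2 → C:1 H:2
  CH2 → C:1 H:2
  CH2 → C:1 H:2
  CH2CF3 → C:2 H:2 F:3
Element totals:
  C: 6
  H: 11
  F: 3
Molecular formula: C6H11F3.
DoU = (2C + 2 + N − H − X) / 2 = (2·6 + 2 + 0 − 11 − 3) / 2 = 0.

0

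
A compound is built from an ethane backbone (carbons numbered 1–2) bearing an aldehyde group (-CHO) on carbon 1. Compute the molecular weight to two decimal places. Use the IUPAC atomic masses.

58.08 g/mol

Atom tally by fragment:
  OHCCH2 → C:2 H:3 O:1
  CH3 → C:1 H:3
Element totals:
  C: 3
  H: 6
  O: 1
Molecular formula: C3H6O.
  M = 3(12.011) + 6(1.008) + 15.999
    = 36.033 + 6.048 + 15.999 = 58.080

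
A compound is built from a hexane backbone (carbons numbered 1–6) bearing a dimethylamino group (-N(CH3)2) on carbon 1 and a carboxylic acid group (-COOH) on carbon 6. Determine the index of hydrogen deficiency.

Atom tally by fragment:
  (CH3)2NCH2 → C:3 H:8 N:1
  CH2 → C:1 H:2
  CH2 → C:1 H:2
  CH2 → C:1 H:2
  CH2 → C:1 H:2
  CH2COOH → C:2 H:3 O:2
Element totals:
  C: 9
  H: 19
  N: 1
  O: 2
Molecular formula: C9H19NO2.
DoU = (2C + 2 + N − H − X) / 2 = (2·9 + 2 + 1 − 19 − 0) / 2 = 1.

1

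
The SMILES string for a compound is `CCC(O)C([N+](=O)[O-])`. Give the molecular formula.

Atom tally by fragment:
  CH3 → C:1 H:3
  CH2 → C:1 H:2
  CH(OH) → C:1 H:2 O:1
  CH2NO2 → C:1 H:2 N:1 O:2
Element totals:
  C: 4
  H: 9
  N: 1
  O: 3

C4H9NO3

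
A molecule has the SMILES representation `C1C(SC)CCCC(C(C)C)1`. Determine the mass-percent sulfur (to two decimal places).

Atom tally by fragment:
  cyclohexane ring core → C:6 H:12
  (− 2 ring H displaced by substituents)
  + SCH3 → C:1 H:3 S:1
  + CH(CH3)2 → C:3 H:7
Element totals:
  C: 10
  H: 20
  S: 1
Molecular formula: C10H20S.
Molar mass = 172.330 g/mol.
Mass from S: 1 × 32.06 = 32.060 g/mol.
%S = 32.060 / 172.330 × 100 = 18.60%.

18.60%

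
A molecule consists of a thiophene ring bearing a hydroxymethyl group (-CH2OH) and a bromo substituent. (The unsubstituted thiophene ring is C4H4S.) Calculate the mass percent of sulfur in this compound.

Atom tally by fragment:
  thiophene ring core → C:4 H:4 S:1
  (− 2 ring H displaced by substituents)
  + CH2OH → C:1 H:3 O:1
  + Br → Br:1
Element totals:
  C: 5
  H: 5
  Br: 1
  O: 1
  S: 1
Molecular formula: C5H5BrOS.
Molar mass = 193.058 g/mol.
Mass from S: 1 × 32.06 = 32.060 g/mol.
%S = 32.060 / 193.058 × 100 = 16.61%.

16.61%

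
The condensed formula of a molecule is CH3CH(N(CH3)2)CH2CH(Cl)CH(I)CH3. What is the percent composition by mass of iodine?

43.82%

Element totals:
  C: 8
  H: 17
  Cl: 1
  I: 1
  N: 1
Molecular formula: C8H17ClIN.
Molar mass = 289.585 g/mol.
Mass from I: 1 × 126.904 = 126.904 g/mol.
%I = 126.904 / 289.585 × 100 = 43.82%.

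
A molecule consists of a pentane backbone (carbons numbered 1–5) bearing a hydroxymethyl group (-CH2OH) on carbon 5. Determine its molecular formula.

C6H14O

Atom tally by fragment:
  CH3 → C:1 H:3
  CH2 → C:1 H:2
  CH2 → C:1 H:2
  CH2 → C:1 H:2
  CH2CH2OH → C:2 H:5 O:1
Element totals:
  C: 6
  H: 14
  O: 1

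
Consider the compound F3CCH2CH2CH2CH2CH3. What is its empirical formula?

Element totals:
  C: 6
  H: 11
  F: 3
Molecular formula: C6H11F3.
gcd of subscripts (6, 3, 11) = 1, so the empirical formula equals the molecular formula.

C6H11F3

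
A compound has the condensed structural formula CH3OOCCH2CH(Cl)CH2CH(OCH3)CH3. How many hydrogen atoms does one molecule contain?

Element totals:
  C: 8
  H: 15
  Cl: 1
  O: 3

15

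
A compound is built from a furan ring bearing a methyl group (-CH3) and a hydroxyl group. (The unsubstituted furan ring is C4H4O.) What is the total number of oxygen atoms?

Atom tally by fragment:
  furan ring core → C:4 H:4 O:1
  (− 2 ring H displaced by substituents)
  + CH3 → C:1 H:3
  + OH → O:1 H:1
Element totals:
  C: 5
  H: 6
  O: 2

2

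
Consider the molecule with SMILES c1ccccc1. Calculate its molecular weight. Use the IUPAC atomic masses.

Atom tally by fragment:
  benzene ring core → C:6 H:6
Element totals:
  C: 6
  H: 6
Molecular formula: C6H6.
  M = 6(12.011) + 6(1.008)
    = 72.066 + 6.048 = 78.114

78.11 g/mol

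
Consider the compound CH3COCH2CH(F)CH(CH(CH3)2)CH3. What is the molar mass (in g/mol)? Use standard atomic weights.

160.23 g/mol

Atom tally by fragment:
  CH3COCH2 → C:3 H:5 O:1
  CH(F) → C:1 H:1 F:1
  CH(CH(CH3)2) → C:4 H:8
  CH3 → C:1 H:3
Element totals:
  C: 9
  H: 17
  F: 1
  O: 1
Molecular formula: C9H17FO.
  M = 9(12.011) + 17(1.008) + 18.998 + 15.999
    = 108.099 + 17.136 + 18.998 + 15.999 = 160.232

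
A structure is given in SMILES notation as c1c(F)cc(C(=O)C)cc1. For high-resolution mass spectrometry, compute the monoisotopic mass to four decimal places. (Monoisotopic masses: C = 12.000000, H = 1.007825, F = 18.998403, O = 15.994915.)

138.0481

Atom tally by fragment:
  benzene ring core → C:6 H:6
  (− 2 ring H displaced by substituents)
  + F → F:1
  + COCH3 → C:2 H:3 O:1
Element totals:
  C: 8
  H: 7
  F: 1
  O: 1
Molecular formula: C8H7FO.
  M = 8(12.0) + 7(1.007825) + 18.998403 + 15.994915
    = 96.000000 + 7.054775 + 18.998403 + 15.994915 = 138.048093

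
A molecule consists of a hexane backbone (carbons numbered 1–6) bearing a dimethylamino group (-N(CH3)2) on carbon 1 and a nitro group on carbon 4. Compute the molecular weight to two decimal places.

174.24 g/mol

Atom tally by fragment:
  (CH3)2NCH2 → C:3 H:8 N:1
  CH2 → C:1 H:2
  CH2 → C:1 H:2
  CH(NO2) → C:1 H:1 N:1 O:2
  CH2 → C:1 H:2
  CH3 → C:1 H:3
Element totals:
  C: 8
  H: 18
  N: 2
  O: 2
Molecular formula: C8H18N2O2.
  M = 8(12.011) + 18(1.008) + 2(14.007) + 2(15.999)
    = 96.088 + 18.144 + 28.014 + 31.998 = 174.244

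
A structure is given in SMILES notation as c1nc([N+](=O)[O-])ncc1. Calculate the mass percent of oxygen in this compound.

25.58%

Atom tally by fragment:
  pyrimidine ring core → C:4 H:4 N:2
  (− 1 ring H displaced by substituents)
  + NO2 → N:1 O:2
Element totals:
  C: 4
  H: 3
  N: 3
  O: 2
Molecular formula: C4H3N3O2.
Molar mass = 125.087 g/mol.
Mass from O: 2 × 15.999 = 31.998 g/mol.
%O = 31.998 / 125.087 × 100 = 25.58%.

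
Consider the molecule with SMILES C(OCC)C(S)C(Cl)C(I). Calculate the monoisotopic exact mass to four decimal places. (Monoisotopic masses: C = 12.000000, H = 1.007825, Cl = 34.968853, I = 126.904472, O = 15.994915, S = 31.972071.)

293.9342

Atom tally by fragment:
  C2H5OCH2 → C:3 H:7 O:1
  CH(SH) → C:1 H:2 S:1
  CH(Cl) → C:1 H:1 Cl:1
  CH2I → C:1 H:2 I:1
Element totals:
  C: 6
  H: 12
  Cl: 1
  I: 1
  O: 1
  S: 1
Molecular formula: C6H12ClIOS.
  M = 6(12.0) + 12(1.007825) + 34.968853 + 126.904472 + 15.994915 + 31.972071
    = 72.000000 + 12.093900 + 34.968853 + 126.904472 + 15.994915 + 31.972071 = 293.934211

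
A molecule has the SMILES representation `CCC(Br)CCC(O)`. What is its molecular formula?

Atom tally by fragment:
  CH3 → C:1 H:3
  CH2 → C:1 H:2
  CH(Br) → C:1 H:1 Br:1
  CH2 → C:1 H:2
  CH2 → C:1 H:2
  CH2OH → C:1 H:3 O:1
Element totals:
  C: 6
  H: 13
  Br: 1
  O: 1

C6H13BrO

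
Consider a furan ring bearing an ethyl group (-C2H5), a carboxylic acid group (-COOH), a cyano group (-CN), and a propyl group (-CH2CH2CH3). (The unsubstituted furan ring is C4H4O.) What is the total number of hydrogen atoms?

Atom tally by fragment:
  furan ring core → C:4 H:4 O:1
  (− 4 ring H displaced by substituents)
  + C2H5 → C:2 H:5
  + COOH → C:1 H:1 O:2
  + CN → C:1 N:1
  + CH2CH2CH3 → C:3 H:7
Element totals:
  C: 11
  H: 13
  N: 1
  O: 3

13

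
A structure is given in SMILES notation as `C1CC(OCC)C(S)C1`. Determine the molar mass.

146.25 g/mol

Atom tally by fragment:
  cyclopentane ring core → C:5 H:10
  (− 2 ring H displaced by substituents)
  + OC2H5 → C:2 H:5 O:1
  + SH → S:1 H:1
Element totals:
  C: 7
  H: 14
  O: 1
  S: 1
Molecular formula: C7H14OS.
  M = 7(12.011) + 14(1.008) + 15.999 + 32.06
    = 84.077 + 14.112 + 15.999 + 32.060 = 146.248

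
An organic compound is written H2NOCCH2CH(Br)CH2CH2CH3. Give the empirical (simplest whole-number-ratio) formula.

Atom tally by fragment:
  H2NOCCH2 → C:2 H:4 O:1 N:1
  CH(Br) → C:1 H:1 Br:1
  CH2 → C:1 H:2
  CH2 → C:1 H:2
  CH3 → C:1 H:3
Element totals:
  C: 6
  H: 12
  Br: 1
  N: 1
  O: 1
Molecular formula: C6H12BrNO.
gcd of subscripts (1, 6, 12, 1, 1) = 1, so the empirical formula equals the molecular formula.

C6H12BrNO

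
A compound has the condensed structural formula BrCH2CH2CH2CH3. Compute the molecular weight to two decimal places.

137.02 g/mol

Atom tally by fragment:
  BrCH2 → C:1 H:2 Br:1
  CH2 → C:1 H:2
  CH2 → C:1 H:2
  CH3 → C:1 H:3
Element totals:
  C: 4
  H: 9
  Br: 1
Molecular formula: C4H9Br.
  M = 4(12.011) + 9(1.008) + 79.904
    = 48.044 + 9.072 + 79.904 = 137.020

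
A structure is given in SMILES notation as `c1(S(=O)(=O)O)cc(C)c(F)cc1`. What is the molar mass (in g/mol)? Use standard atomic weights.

Atom tally by fragment:
  benzene ring core → C:6 H:6
  (− 3 ring H displaced by substituents)
  + SO3H → S:1 O:3 H:1
  + CH3 → C:1 H:3
  + F → F:1
Element totals:
  C: 7
  H: 7
  F: 1
  O: 3
  S: 1
Molecular formula: C7H7FO3S.
  M = 7(12.011) + 7(1.008) + 18.998 + 3(15.999) + 32.06
    = 84.077 + 7.056 + 18.998 + 47.997 + 32.060 = 190.188

190.19 g/mol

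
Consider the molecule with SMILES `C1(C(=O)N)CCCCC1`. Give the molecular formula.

C7H13NO

Atom tally by fragment:
  cyclohexane ring core → C:6 H:12
  (− 1 ring H displaced by substituents)
  + CONH2 → C:1 H:2 O:1 N:1
Element totals:
  C: 7
  H: 13
  N: 1
  O: 1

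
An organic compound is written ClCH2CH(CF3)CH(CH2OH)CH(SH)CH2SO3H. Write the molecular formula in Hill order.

Element totals:
  C: 7
  H: 12
  Cl: 1
  F: 3
  O: 4
  S: 2

C7H12ClF3O4S2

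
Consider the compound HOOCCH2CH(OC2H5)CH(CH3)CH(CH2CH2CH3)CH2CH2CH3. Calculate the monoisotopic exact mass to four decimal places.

244.2038

Atom tally by fragment:
  HOOCCH2 → C:2 H:3 O:2
  CH(OC2H5) → C:3 H:6 O:1
  CH(CH3) → C:2 H:4
  CH(CH2CH2CH3) → C:4 H:8
  CH2 → C:1 H:2
  CH2 → C:1 H:2
  CH3 → C:1 H:3
Element totals:
  C: 14
  H: 28
  O: 3
Molecular formula: C14H28O3.
  M = 14(12.0) + 28(1.007825) + 3(15.994915)
    = 168.000000 + 28.219100 + 47.984745 = 244.203845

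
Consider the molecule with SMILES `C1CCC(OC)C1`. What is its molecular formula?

Atom tally by fragment:
  cyclopentane ring core → C:5 H:10
  (− 1 ring H displaced by substituents)
  + OCH3 → C:1 H:3 O:1
Element totals:
  C: 6
  H: 12
  O: 1

C6H12O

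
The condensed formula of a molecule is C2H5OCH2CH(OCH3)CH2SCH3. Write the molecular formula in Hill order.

Atom tally by fragment:
  C2H5OCH2 → C:3 H:7 O:1
  CH(OCH3) → C:2 H:4 O:1
  CH2SCH3 → C:2 H:5 S:1
Element totals:
  C: 7
  H: 16
  O: 2
  S: 1

C7H16O2S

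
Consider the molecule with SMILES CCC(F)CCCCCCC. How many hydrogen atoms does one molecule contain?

Atom tally by fragment:
  CH3 → C:1 H:3
  CH2 → C:1 H:2
  CH(F) → C:1 H:1 F:1
  CH2 → C:1 H:2
  CH2 → C:1 H:2
  CH2 → C:1 H:2
  CH2 → C:1 H:2
  CH2 → C:1 H:2
  CH2 → C:1 H:2
  CH3 → C:1 H:3
Element totals:
  C: 10
  H: 21
  F: 1

21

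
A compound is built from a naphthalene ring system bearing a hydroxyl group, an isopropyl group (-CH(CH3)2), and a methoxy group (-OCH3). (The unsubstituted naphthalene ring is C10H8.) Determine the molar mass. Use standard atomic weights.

Atom tally by fragment:
  naphthalene ring system core → C:10 H:8
  (− 3 ring H displaced by substituents)
  + OH → O:1 H:1
  + CH(CH3)2 → C:3 H:7
  + OCH3 → C:1 H:3 O:1
Element totals:
  C: 14
  H: 16
  O: 2
Molecular formula: C14H16O2.
  M = 14(12.011) + 16(1.008) + 2(15.999)
    = 168.154 + 16.128 + 31.998 = 216.280

216.28 g/mol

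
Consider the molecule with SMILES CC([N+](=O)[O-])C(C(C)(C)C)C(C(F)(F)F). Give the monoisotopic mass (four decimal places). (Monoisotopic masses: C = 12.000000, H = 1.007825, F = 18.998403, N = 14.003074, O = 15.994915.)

227.1133

Atom tally by fragment:
  CH3 → C:1 H:3
  CH(NO2) → C:1 H:1 N:1 O:2
  CH(C(CH3)3) → C:5 H:10
  CH2CF3 → C:2 H:2 F:3
Element totals:
  C: 9
  H: 16
  F: 3
  N: 1
  O: 2
Molecular formula: C9H16F3NO2.
  M = 9(12.0) + 16(1.007825) + 3(18.998403) + 14.003074 + 2(15.994915)
    = 108.000000 + 16.125200 + 56.995209 + 14.003074 + 31.989830 = 227.113313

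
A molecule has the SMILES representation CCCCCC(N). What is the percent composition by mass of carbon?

Atom tally by fragment:
  CH3 → C:1 H:3
  CH2 → C:1 H:2
  CH2 → C:1 H:2
  CH2 → C:1 H:2
  CH2 → C:1 H:2
  CH2NH2 → C:1 H:4 N:1
Element totals:
  C: 6
  H: 15
  N: 1
Molecular formula: C6H15N.
Molar mass = 101.193 g/mol.
Mass from C: 6 × 12.011 = 72.066 g/mol.
%C = 72.066 / 101.193 × 100 = 71.22%.

71.22%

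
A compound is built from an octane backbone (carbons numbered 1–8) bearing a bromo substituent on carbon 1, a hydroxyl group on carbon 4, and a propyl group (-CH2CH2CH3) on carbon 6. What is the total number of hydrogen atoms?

Atom tally by fragment:
  BrCH2 → C:1 H:2 Br:1
  CH2 → C:1 H:2
  CH2 → C:1 H:2
  CH(OH) → C:1 H:2 O:1
  CH2 → C:1 H:2
  CH(CH2CH2CH3) → C:4 H:8
  CH2 → C:1 H:2
  CH3 → C:1 H:3
Element totals:
  C: 11
  H: 23
  Br: 1
  O: 1

23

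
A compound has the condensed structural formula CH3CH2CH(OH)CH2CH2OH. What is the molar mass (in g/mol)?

Element totals:
  C: 5
  H: 12
  O: 2
Molecular formula: C5H12O2.
  M = 5(12.011) + 12(1.008) + 2(15.999)
    = 60.055 + 12.096 + 31.998 = 104.149

104.15 g/mol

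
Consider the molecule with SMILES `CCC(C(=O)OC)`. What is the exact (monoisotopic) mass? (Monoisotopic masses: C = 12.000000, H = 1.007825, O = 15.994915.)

102.0681

Atom tally by fragment:
  CH3 → C:1 H:3
  CH2 → C:1 H:2
  CH2COOCH3 → C:3 H:5 O:2
Element totals:
  C: 5
  H: 10
  O: 2
Molecular formula: C5H10O2.
  M = 5(12.0) + 10(1.007825) + 2(15.994915)
    = 60.000000 + 10.078250 + 31.989830 = 102.068080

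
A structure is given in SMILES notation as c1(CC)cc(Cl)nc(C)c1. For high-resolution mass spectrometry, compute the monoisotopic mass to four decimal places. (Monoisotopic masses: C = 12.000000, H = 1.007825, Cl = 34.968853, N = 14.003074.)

Atom tally by fragment:
  pyridine ring core → C:5 H:5 N:1
  (− 3 ring H displaced by substituents)
  + C2H5 → C:2 H:5
  + Cl → Cl:1
  + CH3 → C:1 H:3
Element totals:
  C: 8
  H: 10
  Cl: 1
  N: 1
Molecular formula: C8H10ClN.
  M = 8(12.0) + 10(1.007825) + 34.968853 + 14.003074
    = 96.000000 + 10.078250 + 34.968853 + 14.003074 = 155.050177

155.0502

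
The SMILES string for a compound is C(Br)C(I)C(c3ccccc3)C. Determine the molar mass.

339.01 g/mol

Atom tally by fragment:
  BrCH2 → C:1 H:2 Br:1
  CH(I) → C:1 H:1 I:1
  CH(C6H5) → C:7 H:6
  CH3 → C:1 H:3
Element totals:
  C: 10
  H: 12
  Br: 1
  I: 1
Molecular formula: C10H12BrI.
  M = 10(12.011) + 12(1.008) + 79.904 + 126.904
    = 120.110 + 12.096 + 79.904 + 126.904 = 339.014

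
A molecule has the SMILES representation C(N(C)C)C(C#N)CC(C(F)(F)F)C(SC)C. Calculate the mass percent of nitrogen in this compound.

Atom tally by fragment:
  (CH3)2NCH2 → C:3 H:8 N:1
  CH(CN) → C:2 H:1 N:1
  CH2 → C:1 H:2
  CH(CF3) → C:2 H:1 F:3
  CH(SCH3) → C:2 H:4 S:1
  CH3 → C:1 H:3
Element totals:
  C: 11
  H: 19
  F: 3
  N: 2
  S: 1
Molecular formula: C11H19F3N2S.
Molar mass = 268.341 g/mol.
Mass from N: 2 × 14.007 = 28.014 g/mol.
%N = 28.014 / 268.341 × 100 = 10.44%.

10.44%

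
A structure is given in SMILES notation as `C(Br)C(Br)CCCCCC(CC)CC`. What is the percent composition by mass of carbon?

Atom tally by fragment:
  BrCH2 → C:1 H:2 Br:1
  CH(Br) → C:1 H:1 Br:1
  CH2 → C:1 H:2
  CH2 → C:1 H:2
  CH2 → C:1 H:2
  CH2 → C:1 H:2
  CH2 → C:1 H:2
  CH(C2H5) → C:3 H:6
  CH2 → C:1 H:2
  CH3 → C:1 H:3
Element totals:
  C: 12
  H: 24
  Br: 2
Molecular formula: C12H24Br2.
Molar mass = 328.132 g/mol.
Mass from C: 12 × 12.011 = 144.132 g/mol.
%C = 144.132 / 328.132 × 100 = 43.93%.

43.93%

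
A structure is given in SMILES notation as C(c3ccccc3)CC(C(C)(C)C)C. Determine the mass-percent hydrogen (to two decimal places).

11.65%

Atom tally by fragment:
  C6H5CH2 → C:7 H:7
  CH2 → C:1 H:2
  CH(C(CH3)3) → C:5 H:10
  CH3 → C:1 H:3
Element totals:
  C: 14
  H: 22
Molecular formula: C14H22.
Molar mass = 190.330 g/mol.
Mass from H: 22 × 1.008 = 22.176 g/mol.
%H = 22.176 / 190.330 × 100 = 11.65%.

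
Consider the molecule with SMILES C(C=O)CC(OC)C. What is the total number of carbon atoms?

Atom tally by fragment:
  OHCCH2 → C:2 H:3 O:1
  CH2 → C:1 H:2
  CH(OCH3) → C:2 H:4 O:1
  CH3 → C:1 H:3
Element totals:
  C: 6
  H: 12
  O: 2

6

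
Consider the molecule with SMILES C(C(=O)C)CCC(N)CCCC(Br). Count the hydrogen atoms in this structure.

Atom tally by fragment:
  CH3COCH2 → C:3 H:5 O:1
  CH2 → C:1 H:2
  CH2 → C:1 H:2
  CH(NH2) → C:1 H:3 N:1
  CH2 → C:1 H:2
  CH2 → C:1 H:2
  CH2 → C:1 H:2
  CH2Br → C:1 H:2 Br:1
Element totals:
  C: 10
  H: 20
  Br: 1
  N: 1
  O: 1

20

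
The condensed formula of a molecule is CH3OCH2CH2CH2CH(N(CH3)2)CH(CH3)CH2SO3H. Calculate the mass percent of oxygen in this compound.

25.26%

Element totals:
  C: 10
  H: 23
  N: 1
  O: 4
  S: 1
Molecular formula: C10H23NO4S.
Molar mass = 253.357 g/mol.
Mass from O: 4 × 15.999 = 63.996 g/mol.
%O = 63.996 / 253.357 × 100 = 25.26%.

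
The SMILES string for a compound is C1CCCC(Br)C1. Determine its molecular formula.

Atom tally by fragment:
  cyclohexane ring core → C:6 H:12
  (− 1 ring H displaced by substituents)
  + Br → Br:1
Element totals:
  C: 6
  H: 11
  Br: 1

C6H11Br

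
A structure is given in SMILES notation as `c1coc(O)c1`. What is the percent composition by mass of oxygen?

38.06%

Atom tally by fragment:
  furan ring core → C:4 H:4 O:1
  (− 1 ring H displaced by substituents)
  + OH → O:1 H:1
Element totals:
  C: 4
  H: 4
  O: 2
Molecular formula: C4H4O2.
Molar mass = 84.074 g/mol.
Mass from O: 2 × 15.999 = 31.998 g/mol.
%O = 31.998 / 84.074 × 100 = 38.06%.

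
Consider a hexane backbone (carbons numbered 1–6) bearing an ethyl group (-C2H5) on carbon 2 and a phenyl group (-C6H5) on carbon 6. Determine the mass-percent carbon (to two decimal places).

Atom tally by fragment:
  CH3 → C:1 H:3
  CH(C2H5) → C:3 H:6
  CH2 → C:1 H:2
  CH2 → C:1 H:2
  CH2 → C:1 H:2
  CH2C6H5 → C:7 H:7
Element totals:
  C: 14
  H: 22
Molecular formula: C14H22.
Molar mass = 190.330 g/mol.
Mass from C: 14 × 12.011 = 168.154 g/mol.
%C = 168.154 / 190.330 × 100 = 88.35%.

88.35%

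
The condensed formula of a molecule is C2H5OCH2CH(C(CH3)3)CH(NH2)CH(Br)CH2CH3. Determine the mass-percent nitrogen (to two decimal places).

Atom tally by fragment:
  C2H5OCH2 → C:3 H:7 O:1
  CH(C(CH3)3) → C:5 H:10
  CH(NH2) → C:1 H:3 N:1
  CH(Br) → C:1 H:1 Br:1
  CH2 → C:1 H:2
  CH3 → C:1 H:3
Element totals:
  C: 12
  H: 26
  Br: 1
  N: 1
  O: 1
Molecular formula: C12H26BrNO.
Molar mass = 280.250 g/mol.
Mass from N: 1 × 14.007 = 14.007 g/mol.
%N = 14.007 / 280.250 × 100 = 5.00%.

5.00%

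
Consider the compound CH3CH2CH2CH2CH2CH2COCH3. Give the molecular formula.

Atom tally by fragment:
  CH3 → C:1 H:3
  CH2 → C:1 H:2
  CH2 → C:1 H:2
  CH2 → C:1 H:2
  CH2 → C:1 H:2
  CH2COCH3 → C:3 H:5 O:1
Element totals:
  C: 8
  H: 16
  O: 1

C8H16O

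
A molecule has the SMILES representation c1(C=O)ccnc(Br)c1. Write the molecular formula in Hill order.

C6H4BrNO

Atom tally by fragment:
  pyridine ring core → C:5 H:5 N:1
  (− 2 ring H displaced by substituents)
  + CHO → C:1 H:1 O:1
  + Br → Br:1
Element totals:
  C: 6
  H: 4
  Br: 1
  N: 1
  O: 1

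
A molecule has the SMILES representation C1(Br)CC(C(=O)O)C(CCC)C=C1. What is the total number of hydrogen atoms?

15

Atom tally by fragment:
  cyclohexene ring core → C:6 H:10
  (− 3 ring H displaced by substituents)
  + Br → Br:1
  + COOH → C:1 H:1 O:2
  + CH2CH2CH3 → C:3 H:7
Element totals:
  C: 10
  H: 15
  Br: 1
  O: 2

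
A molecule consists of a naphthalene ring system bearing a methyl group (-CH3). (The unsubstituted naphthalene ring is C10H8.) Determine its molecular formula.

C11H10

Atom tally by fragment:
  naphthalene ring system core → C:10 H:8
  (− 1 ring H displaced by substituents)
  + CH3 → C:1 H:3
Element totals:
  C: 11
  H: 10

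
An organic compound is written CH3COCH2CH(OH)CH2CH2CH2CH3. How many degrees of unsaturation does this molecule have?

1

Atom tally by fragment:
  CH3COCH2 → C:3 H:5 O:1
  CH(OH) → C:1 H:2 O:1
  CH2 → C:1 H:2
  CH2 → C:1 H:2
  CH2 → C:1 H:2
  CH3 → C:1 H:3
Element totals:
  C: 8
  H: 16
  O: 2
Molecular formula: C8H16O2.
DoU = (2C + 2 + N − H − X) / 2 = (2·8 + 2 + 0 − 16 − 0) / 2 = 1.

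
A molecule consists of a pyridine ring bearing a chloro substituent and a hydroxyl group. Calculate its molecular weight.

Atom tally by fragment:
  pyridine ring core → C:5 H:5 N:1
  (− 2 ring H displaced by substituents)
  + Cl → Cl:1
  + OH → O:1 H:1
Element totals:
  C: 5
  H: 4
  Cl: 1
  N: 1
  O: 1
Molecular formula: C5H4ClNO.
  M = 5(12.011) + 4(1.008) + 35.45 + 14.007 + 15.999
    = 60.055 + 4.032 + 35.450 + 14.007 + 15.999 = 129.543

129.54 g/mol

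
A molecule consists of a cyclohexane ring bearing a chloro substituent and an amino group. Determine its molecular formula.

Atom tally by fragment:
  cyclohexane ring core → C:6 H:12
  (− 2 ring H displaced by substituents)
  + Cl → Cl:1
  + NH2 → N:1 H:2
Element totals:
  C: 6
  H: 12
  Cl: 1
  N: 1

C6H12ClN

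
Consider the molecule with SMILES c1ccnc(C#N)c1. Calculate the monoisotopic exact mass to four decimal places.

Atom tally by fragment:
  pyridine ring core → C:5 H:5 N:1
  (− 1 ring H displaced by substituents)
  + CN → C:1 N:1
Element totals:
  C: 6
  H: 4
  N: 2
Molecular formula: C6H4N2.
  M = 6(12.0) + 4(1.007825) + 2(14.003074)
    = 72.000000 + 4.031300 + 28.006148 = 104.037448

104.0374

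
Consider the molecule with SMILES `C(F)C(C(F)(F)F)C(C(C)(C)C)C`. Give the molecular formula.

C9H16F4

Atom tally by fragment:
  FCH2 → C:1 H:2 F:1
  CH(CF3) → C:2 H:1 F:3
  CH(C(CH3)3) → C:5 H:10
  CH3 → C:1 H:3
Element totals:
  C: 9
  H: 16
  F: 4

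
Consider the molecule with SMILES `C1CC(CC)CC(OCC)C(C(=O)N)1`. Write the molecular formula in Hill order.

C11H21NO2

Atom tally by fragment:
  cyclohexane ring core → C:6 H:12
  (− 3 ring H displaced by substituents)
  + C2H5 → C:2 H:5
  + OC2H5 → C:2 H:5 O:1
  + CONH2 → C:1 H:2 O:1 N:1
Element totals:
  C: 11
  H: 21
  N: 1
  O: 2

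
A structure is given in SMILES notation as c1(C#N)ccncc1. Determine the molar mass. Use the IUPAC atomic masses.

104.11 g/mol

Atom tally by fragment:
  pyridine ring core → C:5 H:5 N:1
  (− 1 ring H displaced by substituents)
  + CN → C:1 N:1
Element totals:
  C: 6
  H: 4
  N: 2
Molecular formula: C6H4N2.
  M = 6(12.011) + 4(1.008) + 2(14.007)
    = 72.066 + 4.032 + 28.014 = 104.112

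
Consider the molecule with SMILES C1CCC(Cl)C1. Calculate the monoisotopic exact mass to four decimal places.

Atom tally by fragment:
  cyclopentane ring core → C:5 H:10
  (− 1 ring H displaced by substituents)
  + Cl → Cl:1
Element totals:
  C: 5
  H: 9
  Cl: 1
Molecular formula: C5H9Cl.
  M = 5(12.0) + 9(1.007825) + 34.968853
    = 60.000000 + 9.070425 + 34.968853 = 104.039278

104.0393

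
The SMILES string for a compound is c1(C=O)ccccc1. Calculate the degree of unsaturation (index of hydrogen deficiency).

Atom tally by fragment:
  benzene ring core → C:6 H:6
  (− 1 ring H displaced by substituents)
  + CHO → C:1 H:1 O:1
Element totals:
  C: 7
  H: 6
  O: 1
Molecular formula: C7H6O.
DoU = (2C + 2 + N − H − X) / 2 = (2·7 + 2 + 0 − 6 − 0) / 2 = 5.

5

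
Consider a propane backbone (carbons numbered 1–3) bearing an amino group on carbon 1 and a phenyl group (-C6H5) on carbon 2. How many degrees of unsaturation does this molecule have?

4

Atom tally by fragment:
  H2NCH2 → C:1 H:4 N:1
  CH(C6H5) → C:7 H:6
  CH3 → C:1 H:3
Element totals:
  C: 9
  H: 13
  N: 1
Molecular formula: C9H13N.
DoU = (2C + 2 + N − H − X) / 2 = (2·9 + 2 + 1 − 13 − 0) / 2 = 4.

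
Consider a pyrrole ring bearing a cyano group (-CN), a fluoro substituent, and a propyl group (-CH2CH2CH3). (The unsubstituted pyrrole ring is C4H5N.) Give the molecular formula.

C8H9FN2

Atom tally by fragment:
  pyrrole ring core → C:4 H:5 N:1
  (− 3 ring H displaced by substituents)
  + CN → C:1 N:1
  + F → F:1
  + CH2CH2CH3 → C:3 H:7
Element totals:
  C: 8
  H: 9
  F: 1
  N: 2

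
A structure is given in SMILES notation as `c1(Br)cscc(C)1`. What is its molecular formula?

Atom tally by fragment:
  thiophene ring core → C:4 H:4 S:1
  (− 2 ring H displaced by substituents)
  + Br → Br:1
  + CH3 → C:1 H:3
Element totals:
  C: 5
  H: 5
  Br: 1
  S: 1

C5H5BrS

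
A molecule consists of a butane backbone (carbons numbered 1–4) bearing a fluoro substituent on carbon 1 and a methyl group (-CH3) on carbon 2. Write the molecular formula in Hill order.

C5H11F

Atom tally by fragment:
  FCH2 → C:1 H:2 F:1
  CH(CH3) → C:2 H:4
  CH2 → C:1 H:2
  CH3 → C:1 H:3
Element totals:
  C: 5
  H: 11
  F: 1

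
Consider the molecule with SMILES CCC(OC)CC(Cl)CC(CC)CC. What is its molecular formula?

Atom tally by fragment:
  CH3 → C:1 H:3
  CH2 → C:1 H:2
  CH(OCH3) → C:2 H:4 O:1
  CH2 → C:1 H:2
  CH(Cl) → C:1 H:1 Cl:1
  CH2 → C:1 H:2
  CH(C2H5) → C:3 H:6
  CH2 → C:1 H:2
  CH3 → C:1 H:3
Element totals:
  C: 12
  H: 25
  Cl: 1
  O: 1

C12H25ClO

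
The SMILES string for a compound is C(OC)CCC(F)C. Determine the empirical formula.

C6H13FO

Atom tally by fragment:
  CH3OCH2 → C:2 H:5 O:1
  CH2 → C:1 H:2
  CH2 → C:1 H:2
  CH(F) → C:1 H:1 F:1
  CH3 → C:1 H:3
Element totals:
  C: 6
  H: 13
  F: 1
  O: 1
Molecular formula: C6H13FO.
gcd of subscripts (6, 1, 13, 1) = 1, so the empirical formula equals the molecular formula.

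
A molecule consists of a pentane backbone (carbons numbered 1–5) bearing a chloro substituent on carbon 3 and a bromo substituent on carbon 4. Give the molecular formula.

Atom tally by fragment:
  CH3 → C:1 H:3
  CH2 → C:1 H:2
  CH(Cl) → C:1 H:1 Cl:1
  CH(Br) → C:1 H:1 Br:1
  CH3 → C:1 H:3
Element totals:
  C: 5
  H: 10
  Br: 1
  Cl: 1

C5H10BrCl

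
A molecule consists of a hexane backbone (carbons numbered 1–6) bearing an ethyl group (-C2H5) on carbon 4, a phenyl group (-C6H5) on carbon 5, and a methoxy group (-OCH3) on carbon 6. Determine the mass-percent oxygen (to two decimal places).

7.26%

Atom tally by fragment:
  CH3 → C:1 H:3
  CH2 → C:1 H:2
  CH2 → C:1 H:2
  CH(C2H5) → C:3 H:6
  CH(C6H5) → C:7 H:6
  CH2OCH3 → C:2 H:5 O:1
Element totals:
  C: 15
  H: 24
  O: 1
Molecular formula: C15H24O.
Molar mass = 220.356 g/mol.
Mass from O: 1 × 15.999 = 15.999 g/mol.
%O = 15.999 / 220.356 × 100 = 7.26%.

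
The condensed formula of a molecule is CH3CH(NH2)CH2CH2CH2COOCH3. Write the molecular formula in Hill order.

C7H15NO2

Atom tally by fragment:
  CH3 → C:1 H:3
  CH(NH2) → C:1 H:3 N:1
  CH2 → C:1 H:2
  CH2 → C:1 H:2
  CH2COOCH3 → C:3 H:5 O:2
Element totals:
  C: 7
  H: 15
  N: 1
  O: 2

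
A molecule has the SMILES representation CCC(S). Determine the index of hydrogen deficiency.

Atom tally by fragment:
  CH3 → C:1 H:3
  CH2 → C:1 H:2
  CH2SH → C:1 H:3 S:1
Element totals:
  C: 3
  H: 8
  S: 1
Molecular formula: C3H8S.
DoU = (2C + 2 + N − H − X) / 2 = (2·3 + 2 + 0 − 8 − 0) / 2 = 0.

0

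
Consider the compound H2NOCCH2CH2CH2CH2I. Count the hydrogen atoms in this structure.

Element totals:
  C: 5
  H: 10
  I: 1
  N: 1
  O: 1

10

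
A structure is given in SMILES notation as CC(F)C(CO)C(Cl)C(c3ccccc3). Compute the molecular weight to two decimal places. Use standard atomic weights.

Atom tally by fragment:
  CH3 → C:1 H:3
  CH(F) → C:1 H:1 F:1
  CH(CH2OH) → C:2 H:4 O:1
  CH(Cl) → C:1 H:1 Cl:1
  CH2C6H5 → C:7 H:7
Element totals:
  C: 12
  H: 16
  Cl: 1
  F: 1
  O: 1
Molecular formula: C12H16ClFO.
  M = 12(12.011) + 16(1.008) + 35.45 + 18.998 + 15.999
    = 144.132 + 16.128 + 35.450 + 18.998 + 15.999 = 230.707

230.71 g/mol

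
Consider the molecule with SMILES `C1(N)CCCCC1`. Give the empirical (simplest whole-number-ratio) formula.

C6H13N

Atom tally by fragment:
  cyclohexane ring core → C:6 H:12
  (− 1 ring H displaced by substituents)
  + NH2 → N:1 H:2
Element totals:
  C: 6
  H: 13
  N: 1
Molecular formula: C6H13N.
gcd of subscripts (6, 13, 1) = 1, so the empirical formula equals the molecular formula.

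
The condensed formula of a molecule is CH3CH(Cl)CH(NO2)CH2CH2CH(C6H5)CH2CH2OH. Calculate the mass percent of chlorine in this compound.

Atom tally by fragment:
  CH3 → C:1 H:3
  CH(Cl) → C:1 H:1 Cl:1
  CH(NO2) → C:1 H:1 N:1 O:2
  CH2 → C:1 H:2
  CH2 → C:1 H:2
  CH(C6H5) → C:7 H:6
  CH2 → C:1 H:2
  CH2OH → C:1 H:3 O:1
Element totals:
  C: 14
  H: 20
  Cl: 1
  N: 1
  O: 3
Molecular formula: C14H20ClNO3.
Molar mass = 285.768 g/mol.
Mass from Cl: 1 × 35.45 = 35.450 g/mol.
%Cl = 35.450 / 285.768 × 100 = 12.41%.

12.41%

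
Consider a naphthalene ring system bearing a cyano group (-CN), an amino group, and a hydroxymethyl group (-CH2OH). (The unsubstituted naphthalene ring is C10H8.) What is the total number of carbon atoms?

12

Atom tally by fragment:
  naphthalene ring system core → C:10 H:8
  (− 3 ring H displaced by substituents)
  + CN → C:1 N:1
  + NH2 → N:1 H:2
  + CH2OH → C:1 H:3 O:1
Element totals:
  C: 12
  H: 10
  N: 2
  O: 1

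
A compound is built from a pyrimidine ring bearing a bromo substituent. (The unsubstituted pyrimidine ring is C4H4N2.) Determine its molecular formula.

C4H3BrN2

Atom tally by fragment:
  pyrimidine ring core → C:4 H:4 N:2
  (− 1 ring H displaced by substituents)
  + Br → Br:1
Element totals:
  C: 4
  H: 3
  Br: 1
  N: 2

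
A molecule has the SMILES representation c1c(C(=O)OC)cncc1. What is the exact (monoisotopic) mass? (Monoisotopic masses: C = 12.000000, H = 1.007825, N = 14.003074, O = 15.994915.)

137.0477

Atom tally by fragment:
  pyridine ring core → C:5 H:5 N:1
  (− 1 ring H displaced by substituents)
  + COOCH3 → C:2 H:3 O:2
Element totals:
  C: 7
  H: 7
  N: 1
  O: 2
Molecular formula: C7H7NO2.
  M = 7(12.0) + 7(1.007825) + 14.003074 + 2(15.994915)
    = 84.000000 + 7.054775 + 14.003074 + 31.989830 = 137.047679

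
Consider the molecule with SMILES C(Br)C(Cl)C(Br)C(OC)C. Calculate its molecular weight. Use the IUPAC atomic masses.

294.41 g/mol

Atom tally by fragment:
  BrCH2 → C:1 H:2 Br:1
  CH(Cl) → C:1 H:1 Cl:1
  CH(Br) → C:1 H:1 Br:1
  CH(OCH3) → C:2 H:4 O:1
  CH3 → C:1 H:3
Element totals:
  C: 6
  H: 11
  Br: 2
  Cl: 1
  O: 1
Molecular formula: C6H11Br2ClO.
  M = 6(12.011) + 11(1.008) + 2(79.904) + 35.45 + 15.999
    = 72.066 + 11.088 + 159.808 + 35.450 + 15.999 = 294.411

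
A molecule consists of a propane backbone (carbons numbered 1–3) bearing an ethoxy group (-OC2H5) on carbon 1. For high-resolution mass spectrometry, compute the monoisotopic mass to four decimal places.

88.0888

Atom tally by fragment:
  C2H5OCH2 → C:3 H:7 O:1
  CH2 → C:1 H:2
  CH3 → C:1 H:3
Element totals:
  C: 5
  H: 12
  O: 1
Molecular formula: C5H12O.
  M = 5(12.0) + 12(1.007825) + 15.994915
    = 60.000000 + 12.093900 + 15.994915 = 88.088815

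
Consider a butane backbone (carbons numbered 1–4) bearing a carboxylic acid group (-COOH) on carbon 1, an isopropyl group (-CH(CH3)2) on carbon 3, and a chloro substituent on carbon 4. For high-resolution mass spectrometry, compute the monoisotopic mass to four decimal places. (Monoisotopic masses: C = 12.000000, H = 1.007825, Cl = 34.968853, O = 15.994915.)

178.0761

Atom tally by fragment:
  HOOCCH2 → C:2 H:3 O:2
  CH2 → C:1 H:2
  CH(CH(CH3)2) → C:4 H:8
  CH2Cl → C:1 H:2 Cl:1
Element totals:
  C: 8
  H: 15
  Cl: 1
  O: 2
Molecular formula: C8H15ClO2.
  M = 8(12.0) + 15(1.007825) + 34.968853 + 2(15.994915)
    = 96.000000 + 15.117375 + 34.968853 + 31.989830 = 178.076058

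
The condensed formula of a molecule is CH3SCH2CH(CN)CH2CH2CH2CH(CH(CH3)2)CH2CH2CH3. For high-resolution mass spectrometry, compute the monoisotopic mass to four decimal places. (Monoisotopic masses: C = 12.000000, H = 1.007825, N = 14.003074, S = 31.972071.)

241.1864

Element totals:
  C: 14
  H: 27
  N: 1
  S: 1
Molecular formula: C14H27NS.
  M = 14(12.0) + 27(1.007825) + 14.003074 + 31.972071
    = 168.000000 + 27.211275 + 14.003074 + 31.972071 = 241.186420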